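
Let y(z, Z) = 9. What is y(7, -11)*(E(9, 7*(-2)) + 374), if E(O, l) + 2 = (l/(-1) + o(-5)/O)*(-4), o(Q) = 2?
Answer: 2836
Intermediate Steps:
E(O, l) = -2 - 8/O + 4*l (E(O, l) = -2 + (l/(-1) + 2/O)*(-4) = -2 + (l*(-1) + 2/O)*(-4) = -2 + (-l + 2/O)*(-4) = -2 + (-8/O + 4*l) = -2 - 8/O + 4*l)
y(7, -11)*(E(9, 7*(-2)) + 374) = 9*((-2 - 8/9 + 4*(7*(-2))) + 374) = 9*((-2 - 8*⅑ + 4*(-14)) + 374) = 9*((-2 - 8/9 - 56) + 374) = 9*(-530/9 + 374) = 9*(2836/9) = 2836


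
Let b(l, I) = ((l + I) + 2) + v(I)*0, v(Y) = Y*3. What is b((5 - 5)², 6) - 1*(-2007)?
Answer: 2015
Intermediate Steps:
v(Y) = 3*Y
b(l, I) = 2 + I + l (b(l, I) = ((l + I) + 2) + (3*I)*0 = ((I + l) + 2) + 0 = (2 + I + l) + 0 = 2 + I + l)
b((5 - 5)², 6) - 1*(-2007) = (2 + 6 + (5 - 5)²) - 1*(-2007) = (2 + 6 + 0²) + 2007 = (2 + 6 + 0) + 2007 = 8 + 2007 = 2015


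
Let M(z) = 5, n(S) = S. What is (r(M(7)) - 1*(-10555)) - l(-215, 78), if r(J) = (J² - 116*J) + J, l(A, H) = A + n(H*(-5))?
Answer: 10610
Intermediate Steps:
l(A, H) = A - 5*H (l(A, H) = A + H*(-5) = A - 5*H)
r(J) = J² - 115*J
(r(M(7)) - 1*(-10555)) - l(-215, 78) = (5*(-115 + 5) - 1*(-10555)) - (-215 - 5*78) = (5*(-110) + 10555) - (-215 - 390) = (-550 + 10555) - 1*(-605) = 10005 + 605 = 10610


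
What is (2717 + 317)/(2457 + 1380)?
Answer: 3034/3837 ≈ 0.79072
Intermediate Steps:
(2717 + 317)/(2457 + 1380) = 3034/3837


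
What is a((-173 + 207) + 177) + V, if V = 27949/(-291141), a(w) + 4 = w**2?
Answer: 12960695948/291141 ≈ 44517.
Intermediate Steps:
a(w) = -4 + w**2
V = -27949/291141 (V = 27949*(-1/291141) = -27949/291141 ≈ -0.095998)
a((-173 + 207) + 177) + V = (-4 + ((-173 + 207) + 177)**2) - 27949/291141 = (-4 + (34 + 177)**2) - 27949/291141 = (-4 + 211**2) - 27949/291141 = (-4 + 44521) - 27949/291141 = 44517 - 27949/291141 = 12960695948/291141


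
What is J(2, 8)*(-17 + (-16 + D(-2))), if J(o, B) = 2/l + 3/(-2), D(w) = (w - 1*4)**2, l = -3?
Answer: -13/2 ≈ -6.5000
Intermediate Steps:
D(w) = (-4 + w)**2 (D(w) = (w - 4)**2 = (-4 + w)**2)
J(o, B) = -13/6 (J(o, B) = 2/(-3) + 3/(-2) = 2*(-1/3) + 3*(-1/2) = -2/3 - 3/2 = -13/6)
J(2, 8)*(-17 + (-16 + D(-2))) = -13*(-17 + (-16 + (-4 - 2)**2))/6 = -13*(-17 + (-16 + (-6)**2))/6 = -13*(-17 + (-16 + 36))/6 = -13*(-17 + 20)/6 = -13/6*3 = -13/2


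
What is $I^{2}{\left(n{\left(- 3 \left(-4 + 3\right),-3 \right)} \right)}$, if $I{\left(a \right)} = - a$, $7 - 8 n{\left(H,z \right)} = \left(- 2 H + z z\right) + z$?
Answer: $\frac{49}{64} \approx 0.76563$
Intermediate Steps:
$n{\left(H,z \right)} = \frac{7}{8} - \frac{z}{8} - \frac{z^{2}}{8} + \frac{H}{4}$ ($n{\left(H,z \right)} = \frac{7}{8} - \frac{\left(- 2 H + z z\right) + z}{8} = \frac{7}{8} - \frac{\left(- 2 H + z^{2}\right) + z}{8} = \frac{7}{8} - \frac{\left(z^{2} - 2 H\right) + z}{8} = \frac{7}{8} - \frac{z + z^{2} - 2 H}{8} = \frac{7}{8} - \left(- \frac{H}{4} + \frac{z}{8} + \frac{z^{2}}{8}\right) = \frac{7}{8} - \frac{z}{8} - \frac{z^{2}}{8} + \frac{H}{4}$)
$I^{2}{\left(n{\left(- 3 \left(-4 + 3\right),-3 \right)} \right)} = \left(- (\frac{7}{8} - - \frac{3}{8} - \frac{\left(-3\right)^{2}}{8} + \frac{\left(-3\right) \left(-4 + 3\right)}{4})\right)^{2} = \left(- (\frac{7}{8} + \frac{3}{8} - \frac{9}{8} + \frac{\left(-3\right) \left(-1\right)}{4})\right)^{2} = \left(- (\frac{7}{8} + \frac{3}{8} - \frac{9}{8} + \frac{1}{4} \cdot 3)\right)^{2} = \left(- (\frac{7}{8} + \frac{3}{8} - \frac{9}{8} + \frac{3}{4})\right)^{2} = \left(\left(-1\right) \frac{7}{8}\right)^{2} = \left(- \frac{7}{8}\right)^{2} = \frac{49}{64}$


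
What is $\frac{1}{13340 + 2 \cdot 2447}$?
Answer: $\frac{1}{18234} \approx 5.4843 \cdot 10^{-5}$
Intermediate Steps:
$\frac{1}{13340 + 2 \cdot 2447} = \frac{1}{13340 + 4894} = \frac{1}{18234}$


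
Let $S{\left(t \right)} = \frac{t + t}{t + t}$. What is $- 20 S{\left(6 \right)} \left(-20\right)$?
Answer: $400$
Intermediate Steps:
$S{\left(t \right)} = 1$ ($S{\left(t \right)} = \frac{2 t}{2 t} = 2 t \frac{1}{2 t} = 1$)
$- 20 S{\left(6 \right)} \left(-20\right) = \left(-20\right) 1 \left(-20\right) = \left(-20\right) \left(-20\right) = 400$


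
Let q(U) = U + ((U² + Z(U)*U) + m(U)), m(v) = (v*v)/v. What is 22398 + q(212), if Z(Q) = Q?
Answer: 112710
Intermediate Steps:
m(v) = v (m(v) = v²/v = v)
q(U) = 2*U + 2*U² (q(U) = U + ((U² + U*U) + U) = U + ((U² + U²) + U) = U + (2*U² + U) = U + (U + 2*U²) = 2*U + 2*U²)
22398 + q(212) = 22398 + 2*212*(1 + 212) = 22398 + 2*212*213 = 22398 + 90312 = 112710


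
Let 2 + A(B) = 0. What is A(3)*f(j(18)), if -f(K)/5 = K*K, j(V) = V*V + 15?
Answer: 1149210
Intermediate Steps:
A(B) = -2 (A(B) = -2 + 0 = -2)
j(V) = 15 + V² (j(V) = V² + 15 = 15 + V²)
f(K) = -5*K² (f(K) = -5*K*K = -5*K²)
A(3)*f(j(18)) = -(-10)*(15 + 18²)² = -(-10)*(15 + 324)² = -(-10)*339² = -(-10)*114921 = -2*(-574605) = 1149210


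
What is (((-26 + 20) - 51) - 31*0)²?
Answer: 3249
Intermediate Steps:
(((-26 + 20) - 51) - 31*0)² = ((-6 - 51) + 0)² = (-57 + 0)² = (-57)² = 3249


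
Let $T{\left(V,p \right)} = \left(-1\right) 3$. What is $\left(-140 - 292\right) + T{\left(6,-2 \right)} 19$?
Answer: $-489$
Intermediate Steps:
$T{\left(V,p \right)} = -3$
$\left(-140 - 292\right) + T{\left(6,-2 \right)} 19 = \left(-140 - 292\right) - 57 = -432 - 57 = -489$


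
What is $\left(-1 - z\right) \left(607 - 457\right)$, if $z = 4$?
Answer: $-750$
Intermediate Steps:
$\left(-1 - z\right) \left(607 - 457\right) = \left(-1 - 4\right) \left(607 - 457\right) = \left(-1 - 4\right) 150 = \left(-5\right) 150 = -750$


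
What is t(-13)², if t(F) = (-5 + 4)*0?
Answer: 0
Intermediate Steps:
t(F) = 0 (t(F) = -1*0 = 0)
t(-13)² = 0² = 0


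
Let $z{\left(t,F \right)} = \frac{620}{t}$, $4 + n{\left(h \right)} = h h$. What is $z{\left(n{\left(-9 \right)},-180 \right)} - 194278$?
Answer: $- \frac{14958786}{77} \approx -1.9427 \cdot 10^{5}$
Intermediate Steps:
$n{\left(h \right)} = -4 + h^{2}$ ($n{\left(h \right)} = -4 + h h = -4 + h^{2}$)
$z{\left(n{\left(-9 \right)},-180 \right)} - 194278 = \frac{620}{-4 + \left(-9\right)^{2}} - 194278 = \frac{620}{-4 + 81} - 194278 = \frac{620}{77} - 194278 = - \frac{14958786}{77}$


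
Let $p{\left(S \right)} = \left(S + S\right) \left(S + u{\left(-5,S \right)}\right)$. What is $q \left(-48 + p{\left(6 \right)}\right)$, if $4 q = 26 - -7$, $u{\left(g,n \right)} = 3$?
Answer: $495$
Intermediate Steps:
$p{\left(S \right)} = 2 S \left(3 + S\right)$ ($p{\left(S \right)} = \left(S + S\right) \left(S + 3\right) = 2 S \left(3 + S\right)$)
$q = \frac{33}{4}$ ($q = \frac{26 - -7}{4} = \frac{26 + 7}{4} = \frac{1}{4} \cdot 33 = \frac{33}{4} \approx 8.25$)
$q \left(-48 + p{\left(6 \right)}\right) = \frac{33 \left(-48 + 2 \cdot 6 \left(3 + 6\right)\right)}{4} = \frac{33 \left(-48 + 2 \cdot 6 \cdot 9\right)}{4} = \frac{33 \left(-48 + 108\right)}{4} = \frac{33}{4} \cdot 60 = 495$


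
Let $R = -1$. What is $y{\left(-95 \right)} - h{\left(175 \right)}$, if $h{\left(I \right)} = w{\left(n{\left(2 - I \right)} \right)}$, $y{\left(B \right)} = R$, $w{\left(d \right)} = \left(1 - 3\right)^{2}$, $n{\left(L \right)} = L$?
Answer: $-5$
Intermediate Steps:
$w{\left(d \right)} = 4$ ($w{\left(d \right)} = \left(-2\right)^{2} = 4$)
$y{\left(B \right)} = -1$
$h{\left(I \right)} = 4$
$y{\left(-95 \right)} - h{\left(175 \right)} = -1 - 4 = -5$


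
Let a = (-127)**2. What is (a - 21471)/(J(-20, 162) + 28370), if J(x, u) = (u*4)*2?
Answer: -2671/14833 ≈ -0.18007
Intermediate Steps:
J(x, u) = 8*u (J(x, u) = (4*u)*2 = 8*u)
a = 16129
(a - 21471)/(J(-20, 162) + 28370) = (16129 - 21471)/(8*162 + 28370) = -5342/(1296 + 28370) = -5342/29666 = -5342*1/29666 = -2671/14833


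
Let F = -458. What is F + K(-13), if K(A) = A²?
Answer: -289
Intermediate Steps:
F + K(-13) = -458 + (-13)² = -458 + 169 = -289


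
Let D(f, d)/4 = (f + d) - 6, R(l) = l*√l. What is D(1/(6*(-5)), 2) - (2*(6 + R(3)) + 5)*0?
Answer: -242/15 ≈ -16.133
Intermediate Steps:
R(l) = l^(3/2)
D(f, d) = -24 + 4*d + 4*f (D(f, d) = 4*((f + d) - 6) = 4*((d + f) - 6) = 4*(-6 + d + f) = -24 + 4*d + 4*f)
D(1/(6*(-5)), 2) - (2*(6 + R(3)) + 5)*0 = (-24 + 4*2 + 4/((6*(-5)))) - (2*(6 + 3^(3/2)) + 5)*0 = (-24 + 8 + 4/(-30)) - (2*(6 + 3*√3) + 5)*0 = (-24 + 8 + 4*(-1/30)) - ((12 + 6*√3) + 5)*0 = (-24 + 8 - 2/15) - (17 + 6*√3)*0 = -242/15 - 1*0 = -242/15 + 0 = -242/15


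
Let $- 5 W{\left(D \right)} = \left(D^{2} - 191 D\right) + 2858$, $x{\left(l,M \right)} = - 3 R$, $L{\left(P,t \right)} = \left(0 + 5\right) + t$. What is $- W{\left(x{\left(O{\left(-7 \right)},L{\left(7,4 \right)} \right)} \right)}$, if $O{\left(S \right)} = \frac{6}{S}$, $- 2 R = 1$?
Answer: $\frac{2059}{4} \approx 514.75$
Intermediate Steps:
$R = - \frac{1}{2}$ ($R = \left(- \frac{1}{2}\right) 1 = - \frac{1}{2} \approx -0.5$)
$L{\left(P,t \right)} = 5 + t$
$x{\left(l,M \right)} = \frac{3}{2}$ ($x{\left(l,M \right)} = \left(-3\right) \left(- \frac{1}{2}\right) = \frac{3}{2}$)
$W{\left(D \right)} = - \frac{2858}{5} - \frac{D^{2}}{5} + \frac{191 D}{5}$ ($W{\left(D \right)} = - \frac{\left(D^{2} - 191 D\right) + 2858}{5} = - \frac{2858 + D^{2} - 191 D}{5} = - \frac{2858}{5} - \frac{D^{2}}{5} + \frac{191 D}{5}$)
$- W{\left(x{\left(O{\left(-7 \right)},L{\left(7,4 \right)} \right)} \right)} = - (- \frac{2858}{5} - \frac{\left(\frac{3}{2}\right)^{2}}{5} + \frac{191}{5} \cdot \frac{3}{2}) = - (- \frac{2858}{5} - \frac{9}{20} + \frac{573}{10}) = \left(-1\right) \left(- \frac{2059}{4}\right) = \frac{2059}{4}$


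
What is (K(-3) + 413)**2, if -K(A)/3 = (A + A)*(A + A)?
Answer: 93025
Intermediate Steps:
K(A) = -12*A**2 (K(A) = -3*(A + A)*(A + A) = -3*2*A*2*A = -12*A**2)
(K(-3) + 413)**2 = (-12*(-3)**2 + 413)**2 = (-12*9 + 413)**2 = (-108 + 413)**2 = 305**2 = 93025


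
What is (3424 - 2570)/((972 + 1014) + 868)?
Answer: 427/1427 ≈ 0.29923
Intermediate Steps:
(3424 - 2570)/((972 + 1014) + 868) = 854/(1986 + 868) = 854/2854 = 854*(1/2854) = 427/1427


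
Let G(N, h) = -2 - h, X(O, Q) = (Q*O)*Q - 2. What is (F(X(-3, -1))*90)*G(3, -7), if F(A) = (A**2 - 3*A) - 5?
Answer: 15750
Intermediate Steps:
X(O, Q) = -2 + O*Q**2 (X(O, Q) = (O*Q)*Q - 2 = O*Q**2 - 2 = -2 + O*Q**2)
F(A) = -5 + A**2 - 3*A
(F(X(-3, -1))*90)*G(3, -7) = ((-5 + (-2 - 3*(-1)**2)**2 - 3*(-2 - 3*(-1)**2))*90)*(-2 - 1*(-7)) = ((-5 + (-2 - 3*1)**2 - 3*(-2 - 3*1))*90)*(-2 + 7) = ((-5 + (-2 - 3)**2 - 3*(-2 - 3))*90)*5 = ((-5 + (-5)**2 - 3*(-5))*90)*5 = ((-5 + 25 + 15)*90)*5 = (35*90)*5 = 3150*5 = 15750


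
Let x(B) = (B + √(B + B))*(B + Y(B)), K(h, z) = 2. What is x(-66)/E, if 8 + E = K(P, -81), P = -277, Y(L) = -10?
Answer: -836 + 76*I*√33/3 ≈ -836.0 + 145.53*I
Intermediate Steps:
E = -6 (E = -8 + 2 = -6)
x(B) = (-10 + B)*(B + √2*√B) (x(B) = (B + √(B + B))*(B - 10) = (B + √(2*B))*(-10 + B) = (B + √2*√B)*(-10 + B) = (-10 + B)*(B + √2*√B))
x(-66)/E = ((-66)² - 10*(-66) + √2*(-66)^(3/2) - 10*√2*√(-66))/(-6) = (4356 + 660 + √2*(-66*I*√66) - 10*√2*I*√66)*(-⅙) = (4356 + 660 - 132*I*√33 - 20*I*√33)*(-⅙) = (5016 - 152*I*√33)*(-⅙) = -836 + 76*I*√33/3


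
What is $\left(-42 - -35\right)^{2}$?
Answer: $49$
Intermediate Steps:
$\left(-42 - -35\right)^{2} = \left(-42 + 35\right)^{2} = \left(-7\right)^{2} = 49$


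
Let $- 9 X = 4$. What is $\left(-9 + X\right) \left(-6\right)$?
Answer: $\frac{170}{3} \approx 56.667$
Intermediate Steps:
$X = - \frac{4}{9}$ ($X = \left(- \frac{1}{9}\right) 4 = - \frac{4}{9} \approx -0.44444$)
$\left(-9 + X\right) \left(-6\right) = \left(-9 - \frac{4}{9}\right) \left(-6\right) = \left(- \frac{85}{9}\right) \left(-6\right) = \frac{170}{3}$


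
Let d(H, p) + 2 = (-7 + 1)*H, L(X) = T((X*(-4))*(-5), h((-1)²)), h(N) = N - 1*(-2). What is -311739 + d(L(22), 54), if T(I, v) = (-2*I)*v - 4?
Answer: -295877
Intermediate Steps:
h(N) = 2 + N (h(N) = N + 2 = 2 + N)
T(I, v) = -4 - 2*I*v (T(I, v) = -2*I*v - 4 = -4 - 2*I*v)
L(X) = -4 - 120*X (L(X) = -4 - 2*(X*(-4))*(-5)*(2 + (-1)²) = -4 - 2*-4*X*(-5)*(2 + 1) = -4 - 2*20*X*3 = -4 - 120*X)
d(H, p) = -2 - 6*H (d(H, p) = -2 + (-7 + 1)*H = -2 - 6*H)
-311739 + d(L(22), 54) = -311739 + (-2 - 6*(-4 - 120*22)) = -311739 + (-2 - 6*(-4 - 2640)) = -311739 + (-2 - 6*(-2644)) = -311739 + (-2 + 15864) = -311739 + 15862 = -295877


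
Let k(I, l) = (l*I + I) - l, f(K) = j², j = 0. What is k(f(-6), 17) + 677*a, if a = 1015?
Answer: 687138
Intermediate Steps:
f(K) = 0 (f(K) = 0² = 0)
k(I, l) = I - l + I*l (k(I, l) = (I*l + I) - l = (I + I*l) - l = I - l + I*l)
k(f(-6), 17) + 677*a = (0 - 1*17 + 0*17) + 677*1015 = (0 - 17 + 0) + 687155 = -17 + 687155 = 687138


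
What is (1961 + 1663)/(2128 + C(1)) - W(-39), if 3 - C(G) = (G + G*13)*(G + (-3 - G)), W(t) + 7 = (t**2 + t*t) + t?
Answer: -6506684/2173 ≈ -2994.3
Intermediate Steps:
W(t) = -7 + t + 2*t**2 (W(t) = -7 + ((t**2 + t*t) + t) = -7 + ((t**2 + t**2) + t) = -7 + (2*t**2 + t) = -7 + (t + 2*t**2) = -7 + t + 2*t**2)
C(G) = 3 + 42*G (C(G) = 3 - (G + G*13)*(G + (-3 - G)) = 3 - (G + 13*G)*(-3) = 3 - 14*G*(-3) = 3 - (-42)*G = 3 + 42*G)
(1961 + 1663)/(2128 + C(1)) - W(-39) = (1961 + 1663)/(2128 + (3 + 42*1)) - (-7 - 39 + 2*(-39)**2) = 3624/(2128 + (3 + 42)) - (-7 - 39 + 2*1521) = 3624/(2128 + 45) - (-7 - 39 + 3042) = 3624/2173 - 1*2996 = 3624*(1/2173) - 2996 = 3624/2173 - 2996 = -6506684/2173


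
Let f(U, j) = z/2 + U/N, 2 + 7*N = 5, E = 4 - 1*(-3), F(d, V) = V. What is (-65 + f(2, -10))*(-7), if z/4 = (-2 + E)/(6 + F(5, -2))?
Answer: 2429/6 ≈ 404.83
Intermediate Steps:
E = 7 (E = 4 + 3 = 7)
N = 3/7 (N = -2/7 + (1/7)*5 = -2/7 + 5/7 = 3/7 ≈ 0.42857)
z = 5 (z = 4*((-2 + 7)/(6 - 2)) = 4*(5/4) = 5)
f(U, j) = 5/2 + 7*U/3 (f(U, j) = 5/2 + U/(3/7) = 5*(1/2) + U*(7/3) = 5/2 + 7*U/3)
(-65 + f(2, -10))*(-7) = (-65 + (5/2 + (7/3)*2))*(-7) = (-65 + (5/2 + 14/3))*(-7) = (-65 + 43/6)*(-7) = -347/6*(-7) = 2429/6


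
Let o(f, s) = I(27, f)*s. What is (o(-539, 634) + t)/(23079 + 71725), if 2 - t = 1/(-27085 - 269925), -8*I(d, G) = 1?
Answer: -45888043/56315472080 ≈ -0.00081484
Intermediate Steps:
I(d, G) = -⅛ (I(d, G) = -⅛*1 = -⅛)
t = 594021/297010 (t = 2 - 1/(-27085 - 269925) = 2 - 1/(-297010) = 2 - 1*(-1/297010) = 2 + 1/297010 = 594021/297010 ≈ 2.0000)
o(f, s) = -s/8
(o(-539, 634) + t)/(23079 + 71725) = (-⅛*634 + 594021/297010)/(23079 + 71725) = (-317/4 + 594021/297010)/94804 = -45888043/594020*1/94804 = -45888043/56315472080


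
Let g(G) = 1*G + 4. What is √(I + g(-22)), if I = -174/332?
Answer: 5*I*√20418/166 ≈ 4.304*I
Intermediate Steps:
I = -87/166 (I = -174*1/332 = -87/166 ≈ -0.52410)
g(G) = 4 + G (g(G) = G + 4 = 4 + G)
√(I + g(-22)) = √(-87/166 + (4 - 22)) = √(-87/166 - 18) = √(-3075/166) = 5*I*√20418/166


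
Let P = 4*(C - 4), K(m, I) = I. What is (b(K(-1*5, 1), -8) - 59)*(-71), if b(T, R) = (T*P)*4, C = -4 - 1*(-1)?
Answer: 12141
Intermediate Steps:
C = -3 (C = -4 + 1 = -3)
P = -28 (P = 4*(-3 - 4) = 4*(-7) = -28)
b(T, R) = -112*T (b(T, R) = (T*(-28))*4 = -28*T*4 = -112*T)
(b(K(-1*5, 1), -8) - 59)*(-71) = (-112*1 - 59)*(-71) = (-112 - 59)*(-71) = -171*(-71) = 12141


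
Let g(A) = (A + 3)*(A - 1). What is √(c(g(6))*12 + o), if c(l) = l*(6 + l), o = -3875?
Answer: √23665 ≈ 153.83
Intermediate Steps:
g(A) = (-1 + A)*(3 + A) (g(A) = (3 + A)*(-1 + A) = (-1 + A)*(3 + A))
√(c(g(6))*12 + o) = √(((-3 + 6² + 2*6)*(6 + (-3 + 6² + 2*6)))*12 - 3875) = √(((-3 + 36 + 12)*(6 + (-3 + 36 + 12)))*12 - 3875) = √((45*(6 + 45))*12 - 3875) = √((45*51)*12 - 3875) = √(2295*12 - 3875) = √(27540 - 3875) = √23665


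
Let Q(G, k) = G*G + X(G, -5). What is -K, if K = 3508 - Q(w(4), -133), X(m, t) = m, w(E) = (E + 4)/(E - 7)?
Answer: -31532/9 ≈ -3503.6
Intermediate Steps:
w(E) = (4 + E)/(-7 + E)
Q(G, k) = G + G² (Q(G, k) = G*G + G = G² + G = G + G²)
K = 31532/9 (K = 3508 - (4 + 4)/(-7 + 4)*(1 + (4 + 4)/(-7 + 4)) = 3508 - 8/(-3)*(1 + 8/(-3)) = 3508 - (-⅓*8)*(1 - ⅓*8) = 3508 - (-8)*(1 - 8/3)/3 = 3508 - (-8)*(-5)/(3*3) = 3508 - 1*40/9 = 3508 - 40/9 = 31532/9 ≈ 3503.6)
-K = -1*31532/9 = -31532/9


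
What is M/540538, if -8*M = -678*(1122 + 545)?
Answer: 565113/2162152 ≈ 0.26137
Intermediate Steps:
M = 565113/4 (M = -(-339)*(1122 + 545)/4 = -(-339)*1667/4 = -1/8*(-1130226) = 565113/4 ≈ 1.4128e+5)
M/540538 = (565113/4)/540538 = (565113/4)*(1/540538) = 565113/2162152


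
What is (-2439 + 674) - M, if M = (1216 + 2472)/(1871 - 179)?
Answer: -747517/423 ≈ -1767.2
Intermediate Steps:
M = 922/423 (M = 3688/1692 = 3688*(1/1692) = 922/423 ≈ 2.1797)
(-2439 + 674) - M = (-2439 + 674) - 1*922/423 = -1765 - 922/423 = -747517/423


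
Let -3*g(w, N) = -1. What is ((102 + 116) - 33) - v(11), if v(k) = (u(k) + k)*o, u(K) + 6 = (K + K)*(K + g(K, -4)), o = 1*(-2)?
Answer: 2081/3 ≈ 693.67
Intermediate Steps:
o = -2
g(w, N) = ⅓ (g(w, N) = -⅓*(-1) = ⅓)
u(K) = -6 + 2*K*(⅓ + K) (u(K) = -6 + (K + K)*(K + ⅓) = -6 + (2*K)*(⅓ + K) = -6 + 2*K*(⅓ + K))
v(k) = 12 - 4*k² - 10*k/3 (v(k) = ((-6 + 2*k² + 2*k/3) + k)*(-2) = (-6 + 2*k² + 5*k/3)*(-2) = 12 - 4*k² - 10*k/3)
((102 + 116) - 33) - v(11) = ((102 + 116) - 33) - (12 - 4*11² - 10/3*11) = (218 - 33) - (12 - 4*121 - 110/3) = 185 - (12 - 484 - 110/3) = 185 - 1*(-1526/3) = 185 + 1526/3 = 2081/3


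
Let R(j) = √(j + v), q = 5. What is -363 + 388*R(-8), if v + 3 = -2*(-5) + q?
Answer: 413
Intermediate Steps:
v = 12 (v = -3 + (-2*(-5) + 5) = -3 + (10 + 5) = -3 + 15 = 12)
R(j) = √(12 + j) (R(j) = √(j + 12) = √(12 + j))
-363 + 388*R(-8) = -363 + 388*√(12 - 8) = -363 + 388*√4 = -363 + 388*2 = -363 + 776 = 413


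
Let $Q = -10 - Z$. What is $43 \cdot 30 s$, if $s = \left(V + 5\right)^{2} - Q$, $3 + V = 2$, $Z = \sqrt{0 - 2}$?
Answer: $33540 + 1290 i \sqrt{2} \approx 33540.0 + 1824.3 i$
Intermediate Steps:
$Z = i \sqrt{2}$ ($Z = \sqrt{-2} = i \sqrt{2} \approx 1.4142 i$)
$V = -1$ ($V = -3 + 2 = -1$)
$Q = -10 - i \sqrt{2} \approx -10.0 - 1.4142 i$
$s = 26 + i \sqrt{2}$ ($s = \left(-1 + 5\right)^{2} - \left(-10 - i \sqrt{2}\right) = 4^{2} + \left(10 + i \sqrt{2}\right) = 16 + \left(10 + i \sqrt{2}\right) = 26 + i \sqrt{2} \approx 26.0 + 1.4142 i$)
$43 \cdot 30 s = 43 \cdot 30 \left(26 + i \sqrt{2}\right) = 1290 \left(26 + i \sqrt{2}\right) = 33540 + 1290 i \sqrt{2}$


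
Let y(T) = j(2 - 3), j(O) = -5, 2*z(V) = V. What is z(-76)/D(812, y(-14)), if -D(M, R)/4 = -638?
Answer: -19/1276 ≈ -0.014890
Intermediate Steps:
z(V) = V/2
y(T) = -5
D(M, R) = 2552 (D(M, R) = -4*(-638) = 2552)
z(-76)/D(812, y(-14)) = ((½)*(-76))/2552 = -38*1/2552 = -19/1276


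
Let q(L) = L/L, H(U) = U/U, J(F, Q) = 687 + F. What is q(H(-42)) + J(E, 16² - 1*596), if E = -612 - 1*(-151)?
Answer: 227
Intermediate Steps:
E = -461 (E = -612 + 151 = -461)
H(U) = 1
q(L) = 1
q(H(-42)) + J(E, 16² - 1*596) = 1 + (687 - 461) = 1 + 226 = 227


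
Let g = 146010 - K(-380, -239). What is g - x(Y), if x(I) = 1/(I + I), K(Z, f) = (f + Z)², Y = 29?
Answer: -13754759/58 ≈ -2.3715e+5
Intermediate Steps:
K(Z, f) = (Z + f)²
x(I) = 1/(2*I)
g = -237151 (g = 146010 - (-380 - 239)² = 146010 - 1*(-619)² = 146010 - 1*383161 = 146010 - 383161 = -237151)
g - x(Y) = -237151 - 1/(2*29) = -237151 - 1*1/58 = -237151 - 1/58 = -13754759/58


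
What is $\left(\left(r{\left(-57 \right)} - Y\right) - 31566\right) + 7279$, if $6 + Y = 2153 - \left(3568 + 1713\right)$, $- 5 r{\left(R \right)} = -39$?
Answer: $- \frac{105726}{5} \approx -21145.0$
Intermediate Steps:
$r{\left(R \right)} = \frac{39}{5}$ ($r{\left(R \right)} = \left(- \frac{1}{5}\right) \left(-39\right) = \frac{39}{5}$)
$Y = -3134$ ($Y = -6 + \left(2153 - \left(3568 + 1713\right)\right) = -6 + \left(2153 - 5281\right) = -6 - 3128 = -3134$)
$\left(\left(r{\left(-57 \right)} - Y\right) - 31566\right) + 7279 = \left(\left(\frac{39}{5} - -3134\right) - 31566\right) + 7279 = \left(\left(\frac{39}{5} + 3134\right) - 31566\right) + 7279 = \left(\frac{15709}{5} - 31566\right) + 7279 = - \frac{142121}{5} + 7279 = - \frac{105726}{5}$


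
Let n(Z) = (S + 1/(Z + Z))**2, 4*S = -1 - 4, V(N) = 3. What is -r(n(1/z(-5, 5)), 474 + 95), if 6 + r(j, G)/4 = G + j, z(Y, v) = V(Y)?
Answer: -9009/4 ≈ -2252.3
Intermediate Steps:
z(Y, v) = 3
S = -5/4 (S = (-1 - 4)/4 = (1/4)*(-5) = -5/4 ≈ -1.2500)
n(Z) = (-5/4 + 1/(2*Z))**2 (n(Z) = (-5/4 + 1/(Z + Z))**2 = (-5/4 + 1/(2*Z))**2)
r(j, G) = -24 + 4*G + 4*j (r(j, G) = -24 + 4*(G + j) = -24 + (4*G + 4*j) = -24 + 4*G + 4*j)
-r(n(1/z(-5, 5)), 474 + 95) = -(-24 + 4*(474 + 95) + 4*((-2 + 5/3)**2/(16*(1/3)**2))) = -(-24 + 4*569 + 4*((-2 + 5*(1/3))**2/(16*3**(-2)))) = -(-24 + 2276 + 4*((1/16)*9*(-2 + 5/3)**2)) = -(-24 + 2276 + 4*((1/16)*9*(-1/3)**2)) = -(-24 + 2276 + 4*((1/16)*9*(1/9))) = -(-24 + 2276 + 4*(1/16)) = -(-24 + 2276 + 1/4) = -1*9009/4 = -9009/4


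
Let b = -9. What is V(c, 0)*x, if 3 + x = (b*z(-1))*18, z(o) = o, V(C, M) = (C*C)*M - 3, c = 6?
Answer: -477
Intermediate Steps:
V(C, M) = -3 + M*C² (V(C, M) = C²*M - 3 = M*C² - 3 = -3 + M*C²)
x = 159 (x = -3 - 9*(-1)*18 = -3 + 9*18 = -3 + 162 = 159)
V(c, 0)*x = (-3 + 0*6²)*159 = (-3 + 0*36)*159 = (-3 + 0)*159 = -3*159 = -477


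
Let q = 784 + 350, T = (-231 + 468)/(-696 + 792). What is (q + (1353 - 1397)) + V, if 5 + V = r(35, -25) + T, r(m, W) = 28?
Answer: 35695/32 ≈ 1115.5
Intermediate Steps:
T = 79/32 (T = 237/96 = 237*(1/96) = 79/32 ≈ 2.4688)
q = 1134
V = 815/32 (V = -5 + (28 + 79/32) = -5 + 975/32 = 815/32 ≈ 25.469)
(q + (1353 - 1397)) + V = (1134 + (1353 - 1397)) + 815/32 = (1134 - 44) + 815/32 = 1090 + 815/32 = 35695/32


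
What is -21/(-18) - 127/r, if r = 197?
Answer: 617/1182 ≈ 0.52200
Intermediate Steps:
-21/(-18) - 127/r = -21/(-18) - 127/197 = -21*(-1/18) - 127*1/197 = 7/6 - 127/197 = 617/1182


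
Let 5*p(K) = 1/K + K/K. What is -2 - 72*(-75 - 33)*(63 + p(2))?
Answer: 2461094/5 ≈ 4.9222e+5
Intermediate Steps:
p(K) = 1/5 + 1/(5*K) (p(K) = (1/K + K/K)/5 = (1/K + 1)/5 = (1 + 1/K)/5 = 1/5 + 1/(5*K))
-2 - 72*(-75 - 33)*(63 + p(2)) = -2 - 72*(-75 - 33)*(63 + (1/5)*(1 + 2)/2) = -2 - (-7776)*(63 + (1/5)*(1/2)*3) = -2 - (-7776)*(63 + 3/10) = -2 - (-7776)*633/10 = -2 - 72*(-34182/5) = -2 + 2461104/5 = 2461094/5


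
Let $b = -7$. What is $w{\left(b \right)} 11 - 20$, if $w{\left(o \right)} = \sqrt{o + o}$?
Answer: $-20 + 11 i \sqrt{14} \approx -20.0 + 41.158 i$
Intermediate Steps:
$w{\left(o \right)} = \sqrt{2} \sqrt{o}$ ($w{\left(o \right)} = \sqrt{2 o} = \sqrt{2} \sqrt{o}$)
$w{\left(b \right)} 11 - 20 = \sqrt{2} \sqrt{-7} \cdot 11 - 20 = \sqrt{2} i \sqrt{7} \cdot 11 - 20 = i \sqrt{14} \cdot 11 - 20 = 11 i \sqrt{14} - 20 = -20 + 11 i \sqrt{14}$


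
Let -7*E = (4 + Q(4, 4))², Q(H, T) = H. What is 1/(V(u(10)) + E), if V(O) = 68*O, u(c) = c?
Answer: 7/4696 ≈ 0.0014906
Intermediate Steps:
E = -64/7 (E = -(4 + 4)²/7 = -⅐*8² = -⅐*64 = -64/7 ≈ -9.1429)
1/(V(u(10)) + E) = 1/(68*10 - 64/7) = 1/(680 - 64/7) = 1/(4696/7) = 7/4696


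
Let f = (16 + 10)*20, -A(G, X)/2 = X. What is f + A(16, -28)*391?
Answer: 22416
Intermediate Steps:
A(G, X) = -2*X
f = 520 (f = 26*20 = 520)
f + A(16, -28)*391 = 520 - 2*(-28)*391 = 520 + 56*391 = 520 + 21896 = 22416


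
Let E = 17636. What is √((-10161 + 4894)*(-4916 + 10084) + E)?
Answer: 2*I*√6800555 ≈ 5215.6*I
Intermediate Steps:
√((-10161 + 4894)*(-4916 + 10084) + E) = √((-10161 + 4894)*(-4916 + 10084) + 17636) = √(-5267*5168 + 17636) = √(-27219856 + 17636) = √(-27202220) = 2*I*√6800555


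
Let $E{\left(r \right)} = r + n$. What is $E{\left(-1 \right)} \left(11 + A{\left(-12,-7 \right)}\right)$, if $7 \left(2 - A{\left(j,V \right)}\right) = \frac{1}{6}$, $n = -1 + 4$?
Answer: $\frac{545}{21} \approx 25.952$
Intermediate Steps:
$n = 3$
$A{\left(j,V \right)} = \frac{83}{42}$ ($A{\left(j,V \right)} = 2 - \frac{1}{7 \cdot 6} = 2 - \frac{1}{42} = \frac{83}{42}$)
$E{\left(r \right)} = 3 + r$ ($E{\left(r \right)} = r + 3 = 3 + r$)
$E{\left(-1 \right)} \left(11 + A{\left(-12,-7 \right)}\right) = \left(3 - 1\right) \left(11 + \frac{83}{42}\right) = 2 \cdot \frac{545}{42} = \frac{545}{21}$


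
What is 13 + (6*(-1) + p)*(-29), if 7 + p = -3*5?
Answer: 825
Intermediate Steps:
p = -22 (p = -7 - 3*5 = -7 - 15 = -22)
13 + (6*(-1) + p)*(-29) = 13 + (6*(-1) - 22)*(-29) = 13 + (-6 - 22)*(-29) = 13 - 28*(-29) = 13 + 812 = 825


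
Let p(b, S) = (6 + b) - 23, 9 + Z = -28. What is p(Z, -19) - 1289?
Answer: -1343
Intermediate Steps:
Z = -37 (Z = -9 - 28 = -37)
p(b, S) = -17 + b
p(Z, -19) - 1289 = (-17 - 37) - 1289 = -54 - 1289 = -1343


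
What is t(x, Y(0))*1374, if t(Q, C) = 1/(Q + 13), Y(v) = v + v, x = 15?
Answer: 687/14 ≈ 49.071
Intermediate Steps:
Y(v) = 2*v
t(Q, C) = 1/(13 + Q)
t(x, Y(0))*1374 = 1374/(13 + 15) = 1374/28 = (1/28)*1374 = 687/14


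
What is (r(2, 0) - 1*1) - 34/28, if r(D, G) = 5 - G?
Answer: 39/14 ≈ 2.7857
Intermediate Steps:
(r(2, 0) - 1*1) - 34/28 = ((5 - 1*0) - 1*1) - 34/28 = ((5 + 0) - 1) - 34*1/28 = (5 - 1) - 17/14 = 4 - 17/14 = 39/14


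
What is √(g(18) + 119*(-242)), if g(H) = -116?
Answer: I*√28914 ≈ 170.04*I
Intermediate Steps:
√(g(18) + 119*(-242)) = √(-116 + 119*(-242)) = √(-116 - 28798) = √(-28914) = I*√28914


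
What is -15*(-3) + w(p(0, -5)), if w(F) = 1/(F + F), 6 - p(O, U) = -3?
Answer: 811/18 ≈ 45.056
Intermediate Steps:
p(O, U) = 9 (p(O, U) = 6 - 1*(-3) = 6 + 3 = 9)
w(F) = 1/(2*F)
-15*(-3) + w(p(0, -5)) = -15*(-3) + (1/2)/9 = 45 + (1/2)*(1/9) = 45 + 1/18 = 811/18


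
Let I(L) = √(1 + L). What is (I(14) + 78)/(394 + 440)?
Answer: 13/139 + √15/834 ≈ 0.098169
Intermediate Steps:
(I(14) + 78)/(394 + 440) = (√(1 + 14) + 78)/(394 + 440) = (√15 + 78)/834 = (78 + √15)*(1/834) = 13/139 + √15/834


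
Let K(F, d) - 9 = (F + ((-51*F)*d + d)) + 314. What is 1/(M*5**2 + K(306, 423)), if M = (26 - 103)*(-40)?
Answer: -1/6523286 ≈ -1.5330e-7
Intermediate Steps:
M = 3080 (M = -77*(-40) = 3080)
K(F, d) = 323 + F + d - 51*F*d (K(F, d) = 9 + ((F + ((-51*F)*d + d)) + 314) = 9 + ((F + (-51*F*d + d)) + 314) = 9 + ((F + (d - 51*F*d)) + 314) = 9 + ((F + d - 51*F*d) + 314) = 9 + (314 + F + d - 51*F*d) = 323 + F + d - 51*F*d)
1/(M*5**2 + K(306, 423)) = 1/(3080*5**2 + (323 + 306 + 423 - 51*306*423)) = 1/(3080*25 + (323 + 306 + 423 - 6601338)) = 1/(77000 - 6600286) = 1/(-6523286) = -1/6523286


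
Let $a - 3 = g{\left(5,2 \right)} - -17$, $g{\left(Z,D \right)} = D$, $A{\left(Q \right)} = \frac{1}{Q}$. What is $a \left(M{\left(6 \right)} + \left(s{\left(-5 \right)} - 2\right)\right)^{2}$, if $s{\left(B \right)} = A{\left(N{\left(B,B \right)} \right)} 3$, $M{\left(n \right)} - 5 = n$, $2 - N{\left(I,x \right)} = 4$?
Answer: $\frac{2475}{2} \approx 1237.5$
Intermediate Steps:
$N{\left(I,x \right)} = -2$ ($N{\left(I,x \right)} = 2 - 4 = -2$)
$M{\left(n \right)} = 5 + n$
$s{\left(B \right)} = - \frac{3}{2}$ ($s{\left(B \right)} = \frac{1}{-2} \cdot 3 = \left(- \frac{1}{2}\right) 3 = - \frac{3}{2}$)
$a = 22$ ($a = 3 + \left(2 - -17\right) = 3 + \left(2 + 17\right) = 3 + 19 = 22$)
$a \left(M{\left(6 \right)} + \left(s{\left(-5 \right)} - 2\right)\right)^{2} = 22 \left(\left(5 + 6\right) - \frac{7}{2}\right)^{2} = 22 \left(11 - \frac{7}{2}\right)^{2} = 22 \left(\frac{15}{2}\right)^{2} = 22 \cdot \frac{225}{4} = \frac{2475}{2}$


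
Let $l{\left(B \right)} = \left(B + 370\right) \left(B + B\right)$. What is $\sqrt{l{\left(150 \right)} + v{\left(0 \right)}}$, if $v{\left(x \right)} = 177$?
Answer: $3 \sqrt{17353} \approx 395.19$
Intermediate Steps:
$l{\left(B \right)} = 2 B \left(370 + B\right)$ ($l{\left(B \right)} = \left(370 + B\right) 2 B = 2 B \left(370 + B\right)$)
$\sqrt{l{\left(150 \right)} + v{\left(0 \right)}} = \sqrt{2 \cdot 150 \left(370 + 150\right) + 177} = \sqrt{2 \cdot 150 \cdot 520 + 177} = \sqrt{156000 + 177} = \sqrt{156177} = 3 \sqrt{17353}$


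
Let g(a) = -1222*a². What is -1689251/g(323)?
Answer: 1689251/127490038 ≈ 0.013250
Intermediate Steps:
-1689251/g(323) = -1689251/((-1222*323²)) = -1689251/((-1222*104329)) = -1689251/(-127490038) = -1689251*(-1/127490038) = 1689251/127490038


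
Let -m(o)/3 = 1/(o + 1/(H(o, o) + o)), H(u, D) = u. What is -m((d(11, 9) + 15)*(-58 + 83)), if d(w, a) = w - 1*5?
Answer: 3150/551251 ≈ 0.0057143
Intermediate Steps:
d(w, a) = -5 + w (d(w, a) = w - 5 = -5 + w)
m(o) = -3/(o + 1/(2*o)) (m(o) = -3/(o + 1/(o + o)) = -3/(o + 1/(2*o)))
-m((d(11, 9) + 15)*(-58 + 83)) = -(-6)*((-5 + 11) + 15)*(-58 + 83)/(1 + 2*(((-5 + 11) + 15)*(-58 + 83))²) = -(-6)*(6 + 15)*25/(1 + 2*((6 + 15)*25)²) = -(-6)*21*25/(1 + 2*(21*25)²) = -(-6)*525/(1 + 2*525²) = -(-6)*525/(1 + 2*275625) = -(-6)*525/(1 + 551250) = -(-6)*525/551251 = -1*(-3150/551251) = 3150/551251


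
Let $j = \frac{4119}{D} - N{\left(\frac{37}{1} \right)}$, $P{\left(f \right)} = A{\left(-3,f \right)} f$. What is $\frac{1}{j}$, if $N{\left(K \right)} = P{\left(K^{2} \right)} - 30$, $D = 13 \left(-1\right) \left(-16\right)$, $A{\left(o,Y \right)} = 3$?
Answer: $- \frac{208}{843897} \approx -0.00024648$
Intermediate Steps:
$D = 208$ ($D = \left(-13\right) \left(-16\right) = 208$)
$P{\left(f \right)} = 3 f$
$N{\left(K \right)} = -30 + 3 K^{2}$ ($N{\left(K \right)} = 3 K^{2} - 30 = -30 + 3 K^{2}$)
$j = - \frac{843897}{208}$ ($j = \frac{4119}{208} - \left(-30 + 3 \left(\frac{37}{1}\right)^{2}\right) = 4119 \cdot \frac{1}{208} - \left(-30 + 3 \left(37 \cdot 1\right)^{2}\right) = \frac{4119}{208} - \left(-30 + 3 \cdot 37^{2}\right) = \frac{4119}{208} - \left(-30 + 3 \cdot 1369\right) = \frac{4119}{208} - \left(-30 + 4107\right) = \frac{4119}{208} - 4077 = - \frac{843897}{208} \approx -4057.2$)
$\frac{1}{j} = \frac{1}{- \frac{843897}{208}} = - \frac{208}{843897}$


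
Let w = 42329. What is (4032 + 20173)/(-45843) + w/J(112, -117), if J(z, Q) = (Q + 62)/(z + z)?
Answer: -434670721003/2521365 ≈ -1.7240e+5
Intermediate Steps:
J(z, Q) = (62 + Q)/(2*z) (J(z, Q) = (62 + Q)/((2*z)) = (62 + Q)*(1/(2*z)) = (62 + Q)/(2*z))
(4032 + 20173)/(-45843) + w/J(112, -117) = (4032 + 20173)/(-45843) + 42329/(((1/2)*(62 - 117)/112)) = 24205*(-1/45843) + 42329/(((1/2)*(1/112)*(-55))) = -24205/45843 + 42329/(-55/224) = -24205/45843 + 42329*(-224/55) = -24205/45843 - 9481696/55 = -434670721003/2521365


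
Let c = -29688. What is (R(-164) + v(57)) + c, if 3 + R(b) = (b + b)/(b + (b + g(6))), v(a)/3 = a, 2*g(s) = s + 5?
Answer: -19039744/645 ≈ -29519.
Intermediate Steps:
g(s) = 5/2 + s/2 (g(s) = (s + 5)/2 = (5 + s)/2 = 5/2 + s/2)
v(a) = 3*a
R(b) = -3 + 2*b/(11/2 + 2*b) (R(b) = -3 + (b + b)/(b + (b + (5/2 + (1/2)*6))) = -3 + (2*b)/(b + (b + (5/2 + 3))) = -3 + (2*b)/(b + (b + 11/2)) = -3 + (2*b)/(b + (11/2 + b)) = -3 + (2*b)/(11/2 + 2*b) = -3 + 2*b/(11/2 + 2*b))
(R(-164) + v(57)) + c = ((-33 - 8*(-164))/(11 + 4*(-164)) + 3*57) - 29688 = ((-33 + 1312)/(11 - 656) + 171) - 29688 = (1279/(-645) + 171) - 29688 = (-1/645*1279 + 171) - 29688 = (-1279/645 + 171) - 29688 = 109016/645 - 29688 = -19039744/645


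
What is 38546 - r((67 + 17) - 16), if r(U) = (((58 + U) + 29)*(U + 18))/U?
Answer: 1303899/34 ≈ 38350.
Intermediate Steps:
r(U) = (18 + U)*(87 + U)/U (r(U) = ((87 + U)*(18 + U))/U = ((18 + U)*(87 + U))/U = (18 + U)*(87 + U)/U)
38546 - r((67 + 17) - 16) = 38546 - (105 + ((67 + 17) - 16) + 1566/((67 + 17) - 16)) = 38546 - (105 + (84 - 16) + 1566/(84 - 16)) = 38546 - (105 + 68 + 1566/68) = 38546 - (105 + 68 + 1566*(1/68)) = 38546 - (105 + 68 + 783/34) = 38546 - 1*6665/34 = 38546 - 6665/34 = 1303899/34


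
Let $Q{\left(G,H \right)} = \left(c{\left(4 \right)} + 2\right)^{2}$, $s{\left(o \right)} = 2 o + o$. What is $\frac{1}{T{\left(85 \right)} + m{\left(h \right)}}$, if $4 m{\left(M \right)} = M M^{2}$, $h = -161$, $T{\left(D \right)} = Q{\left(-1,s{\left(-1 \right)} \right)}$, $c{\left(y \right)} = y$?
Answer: $- \frac{4}{4173137} \approx -9.5851 \cdot 10^{-7}$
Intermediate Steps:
$s{\left(o \right)} = 3 o$
$Q{\left(G,H \right)} = 36$ ($Q{\left(G,H \right)} = \left(4 + 2\right)^{2} = 6^{2} = 36$)
$T{\left(D \right)} = 36$
$m{\left(M \right)} = \frac{M^{3}}{4}$ ($m{\left(M \right)} = \frac{M M^{2}}{4} = \frac{M^{3}}{4}$)
$\frac{1}{T{\left(85 \right)} + m{\left(h \right)}} = \frac{1}{36 + \frac{\left(-161\right)^{3}}{4}} = \frac{1}{36 + \frac{1}{4} \left(-4173281\right)} = \frac{1}{36 - \frac{4173281}{4}} = \frac{1}{- \frac{4173137}{4}} = - \frac{4}{4173137}$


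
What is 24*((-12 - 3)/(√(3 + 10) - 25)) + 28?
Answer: 726/17 + 10*√13/17 ≈ 44.827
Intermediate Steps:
24*((-12 - 3)/(√(3 + 10) - 25)) + 28 = 24*(-15/(√13 - 25)) + 28 = 24*(-15/(-25 + √13)) + 28 = -360/(-25 + √13) + 28 = 28 - 360/(-25 + √13)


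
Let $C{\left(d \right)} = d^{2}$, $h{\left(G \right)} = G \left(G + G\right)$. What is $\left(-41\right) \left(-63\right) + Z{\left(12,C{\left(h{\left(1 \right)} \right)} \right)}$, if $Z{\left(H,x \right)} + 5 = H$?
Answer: $2590$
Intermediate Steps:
$h{\left(G \right)} = 2 G^{2}$ ($h{\left(G \right)} = G 2 G = 2 G^{2}$)
$Z{\left(H,x \right)} = -5 + H$
$\left(-41\right) \left(-63\right) + Z{\left(12,C{\left(h{\left(1 \right)} \right)} \right)} = \left(-41\right) \left(-63\right) + \left(-5 + 12\right) = 2583 + 7 = 2590$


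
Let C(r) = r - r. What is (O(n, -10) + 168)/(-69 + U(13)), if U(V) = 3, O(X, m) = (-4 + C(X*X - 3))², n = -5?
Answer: -92/33 ≈ -2.7879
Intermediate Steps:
C(r) = 0
O(X, m) = 16 (O(X, m) = (-4 + 0)² = (-4)² = 16)
(O(n, -10) + 168)/(-69 + U(13)) = (16 + 168)/(-69 + 3) = 184/(-66) = 184*(-1/66) = -92/33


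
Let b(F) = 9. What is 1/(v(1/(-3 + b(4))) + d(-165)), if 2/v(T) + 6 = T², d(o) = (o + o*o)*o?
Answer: -215/959953572 ≈ -2.2397e-7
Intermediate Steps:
d(o) = o*(o + o²) (d(o) = (o + o²)*o = o*(o + o²))
v(T) = 2/(-6 + T²)
1/(v(1/(-3 + b(4))) + d(-165)) = 1/(2/(-6 + (1/(-3 + 9))²) + (-165)²*(1 - 165)) = 1/(2/(-6 + (1/6)²) + 27225*(-164)) = 1/(2/(-6 + (⅙)²) - 4464900) = 1/(2/(-6 + 1/36) - 4464900) = 1/(2/(-215/36) - 4464900) = 1/(2*(-36/215) - 4464900) = 1/(-72/215 - 4464900) = 1/(-959953572/215) = -215/959953572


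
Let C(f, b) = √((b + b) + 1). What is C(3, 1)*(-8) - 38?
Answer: -38 - 8*√3 ≈ -51.856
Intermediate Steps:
C(f, b) = √(1 + 2*b) (C(f, b) = √(2*b + 1) = √(1 + 2*b))
C(3, 1)*(-8) - 38 = √(1 + 2*1)*(-8) - 38 = √(1 + 2)*(-8) - 38 = √3*(-8) - 38 = -8*√3 - 38 = -38 - 8*√3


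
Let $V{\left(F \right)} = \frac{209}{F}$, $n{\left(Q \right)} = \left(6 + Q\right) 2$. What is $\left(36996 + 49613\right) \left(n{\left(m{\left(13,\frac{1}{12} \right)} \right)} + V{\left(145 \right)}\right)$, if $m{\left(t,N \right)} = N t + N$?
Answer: $\frac{594310958}{435} \approx 1.3662 \cdot 10^{6}$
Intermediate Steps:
$m{\left(t,N \right)} = N + N t$
$n{\left(Q \right)} = 12 + 2 Q$
$\left(36996 + 49613\right) \left(n{\left(m{\left(13,\frac{1}{12} \right)} \right)} + V{\left(145 \right)}\right) = \left(36996 + 49613\right) \left(\left(12 + 2 \frac{1 + 13}{12}\right) + \frac{209}{145}\right) = 86609 \left(\left(12 + 2 \cdot \frac{1}{12} \cdot 14\right) + 209 \cdot \frac{1}{145}\right) = 86609 \left(\left(12 + 2 \cdot \frac{7}{6}\right) + \frac{209}{145}\right) = 86609 \left(\left(12 + \frac{7}{3}\right) + \frac{209}{145}\right) = 86609 \left(\frac{43}{3} + \frac{209}{145}\right) = 86609 \cdot \frac{6862}{435} = \frac{594310958}{435}$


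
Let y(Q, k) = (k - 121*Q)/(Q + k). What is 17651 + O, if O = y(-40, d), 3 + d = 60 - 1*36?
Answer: 330508/19 ≈ 17395.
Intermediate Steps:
d = 21 (d = -3 + (60 - 1*36) = -3 + (60 - 36) = -3 + 24 = 21)
y(Q, k) = (k - 121*Q)/(Q + k)
O = -4861/19 (O = (21 - 121*(-40))/(-40 + 21) = (21 + 4840)/(-19) = -1/19*4861 = -4861/19 ≈ -255.84)
17651 + O = 17651 - 4861/19 = 330508/19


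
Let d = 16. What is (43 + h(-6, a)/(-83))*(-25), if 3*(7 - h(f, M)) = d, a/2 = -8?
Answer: -267550/249 ≈ -1074.5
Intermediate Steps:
a = -16 (a = 2*(-8) = -16)
h(f, M) = 5/3 (h(f, M) = 7 - 1/3*16 = 7 - 16/3 = 5/3)
(43 + h(-6, a)/(-83))*(-25) = (43 + (5/3)/(-83))*(-25) = (43 + (5/3)*(-1/83))*(-25) = (43 - 5/249)*(-25) = (10702/249)*(-25) = -267550/249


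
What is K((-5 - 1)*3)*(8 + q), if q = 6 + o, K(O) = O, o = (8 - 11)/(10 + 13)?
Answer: -5742/23 ≈ -249.65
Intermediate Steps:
o = -3/23 ≈ -0.13043
q = 135/23 (q = 6 - 3/23 = 135/23 ≈ 5.8696)
K((-5 - 1)*3)*(8 + q) = ((-5 - 1)*3)*(8 + 135/23) = -6*3*(319/23) = -18*319/23 = -5742/23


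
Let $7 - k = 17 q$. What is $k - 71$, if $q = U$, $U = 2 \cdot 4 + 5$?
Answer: $-285$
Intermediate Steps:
$U = 13$ ($U = 8 + 5 = 13$)
$q = 13$
$k = -214$ ($k = 7 - 17 \cdot 13 = 7 - 221 = -214$)
$k - 71 = -214 - 71 = -285$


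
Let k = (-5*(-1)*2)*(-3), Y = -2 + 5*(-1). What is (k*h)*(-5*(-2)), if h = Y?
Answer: 2100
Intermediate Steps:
Y = -7 (Y = -2 - 5 = -7)
h = -7
k = -30 (k = (5*2)*(-3) = 10*(-3) = -30)
(k*h)*(-5*(-2)) = (-30*(-7))*(-5*(-2)) = 210*10 = 2100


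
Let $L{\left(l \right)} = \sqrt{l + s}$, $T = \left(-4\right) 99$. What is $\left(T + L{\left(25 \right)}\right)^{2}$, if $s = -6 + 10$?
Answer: $\left(396 - \sqrt{29}\right)^{2} \approx 1.5258 \cdot 10^{5}$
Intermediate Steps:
$T = -396$
$s = 4$
$L{\left(l \right)} = \sqrt{4 + l}$ ($L{\left(l \right)} = \sqrt{l + 4} = \sqrt{4 + l}$)
$\left(T + L{\left(25 \right)}\right)^{2} = \left(-396 + \sqrt{4 + 25}\right)^{2} = \left(-396 + \sqrt{29}\right)^{2}$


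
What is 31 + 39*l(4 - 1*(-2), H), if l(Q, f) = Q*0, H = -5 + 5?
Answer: 31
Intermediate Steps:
H = 0
l(Q, f) = 0
31 + 39*l(4 - 1*(-2), H) = 31 + 39*0 = 31 + 0 = 31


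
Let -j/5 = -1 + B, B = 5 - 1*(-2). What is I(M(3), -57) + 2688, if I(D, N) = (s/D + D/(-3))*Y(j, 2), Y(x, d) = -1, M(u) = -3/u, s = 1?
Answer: 8066/3 ≈ 2688.7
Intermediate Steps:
B = 7 (B = 5 + 2 = 7)
j = -30 (j = -5*(-1 + 7) = -5*6 = -30)
I(D, N) = -1/D + D/3 (I(D, N) = (1/D + D/(-3))*(-1) = (1/D + D*(-1/3))*(-1) = (1/D - D/3)*(-1) = -1/D + D/3)
I(M(3), -57) + 2688 = (-1/((-3/3)) + (-3/3)/3) + 2688 = (-1/((-3*1/3)) + (-3*1/3)/3) + 2688 = (-1/(-1) + (1/3)*(-1)) + 2688 = (-1*(-1) - 1/3) + 2688 = (1 - 1/3) + 2688 = 2/3 + 2688 = 8066/3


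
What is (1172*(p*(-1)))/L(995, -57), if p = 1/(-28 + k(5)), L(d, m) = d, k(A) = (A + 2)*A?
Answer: -1172/6965 ≈ -0.16827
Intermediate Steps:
k(A) = A*(2 + A) (k(A) = (2 + A)*A = A*(2 + A))
p = 1/7 (p = 1/(-28 + 5*(2 + 5)) = 1/(-28 + 5*7) = 1/(-28 + 35) = 1/7 ≈ 0.14286)
(1172*(p*(-1)))/L(995, -57) = (1172*((1/7)*(-1)))/995 = (1172*(-1/7))*(1/995) = -1172/7*1/995 = -1172/6965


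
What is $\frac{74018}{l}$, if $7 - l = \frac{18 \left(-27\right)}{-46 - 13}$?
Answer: $- \frac{4367062}{73} \approx -59823.0$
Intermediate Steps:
$l = - \frac{73}{59}$ ($l = 7 - \frac{18 \left(-27\right)}{-46 - 13} = 7 - - \frac{486}{-59} = 7 - \left(-486\right) \left(- \frac{1}{59}\right) = 7 - \frac{486}{59} = - \frac{73}{59} \approx -1.2373$)
$\frac{74018}{l} = \frac{74018}{- \frac{73}{59}} = 74018 \left(- \frac{59}{73}\right) = - \frac{4367062}{73}$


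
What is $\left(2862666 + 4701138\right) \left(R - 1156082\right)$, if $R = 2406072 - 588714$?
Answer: $5001762053904$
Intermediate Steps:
$R = 1817358$
$\left(2862666 + 4701138\right) \left(R - 1156082\right) = \left(2862666 + 4701138\right) \left(1817358 - 1156082\right) = 7563804 \cdot 661276 = 5001762053904$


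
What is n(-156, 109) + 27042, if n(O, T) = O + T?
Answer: 26995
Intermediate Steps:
n(-156, 109) + 27042 = (-156 + 109) + 27042 = -47 + 27042 = 26995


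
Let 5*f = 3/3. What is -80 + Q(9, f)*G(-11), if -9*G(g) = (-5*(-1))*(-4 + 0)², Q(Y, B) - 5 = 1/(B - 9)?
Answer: -12220/99 ≈ -123.43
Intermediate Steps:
f = ⅕ (f = (3/3)/5 = (3*(⅓))/5 = (⅕)*1 = ⅕ ≈ 0.20000)
Q(Y, B) = 5 + 1/(-9 + B) (Q(Y, B) = 5 + 1/(B - 9) = 5 + 1/(-9 + B))
G(g) = -80/9 (G(g) = -(-5*(-1))*(-4 + 0)²/9 = -5*(-4)²/9 = -5*16/9 = -⅑*80 = -80/9)
-80 + Q(9, f)*G(-11) = -80 + ((-44 + 5*(⅕))/(-9 + ⅕))*(-80/9) = -80 + ((-44 + 1)/(-44/5))*(-80/9) = -80 - 5/44*(-43)*(-80/9) = -80 + (215/44)*(-80/9) = -80 - 4300/99 = -12220/99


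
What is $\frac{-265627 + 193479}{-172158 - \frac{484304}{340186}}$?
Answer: $\frac{6135934882}{14641556423} \approx 0.41908$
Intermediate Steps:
$\frac{-265627 + 193479}{-172158 - \frac{484304}{340186}} = - \frac{72148}{-172158 - \frac{242152}{170093}} = - \frac{72148}{- \frac{29283112846}{170093}} = \left(-72148\right) \left(- \frac{170093}{29283112846}\right) = \frac{6135934882}{14641556423}$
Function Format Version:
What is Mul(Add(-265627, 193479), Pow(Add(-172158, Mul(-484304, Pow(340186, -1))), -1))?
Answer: Rational(6135934882, 14641556423) ≈ 0.41908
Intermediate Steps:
Mul(Add(-265627, 193479), Pow(Add(-172158, Mul(-484304, Pow(340186, -1))), -1)) = Mul(-72148, Pow(Add(-172158, Mul(-484304, Rational(1, 340186))), -1)) = Mul(-72148, Pow(Add(-172158, Rational(-242152, 170093)), -1)) = Mul(-72148, Pow(Rational(-29283112846, 170093), -1)) = Mul(-72148, Rational(-170093, 29283112846)) = Rational(6135934882, 14641556423)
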